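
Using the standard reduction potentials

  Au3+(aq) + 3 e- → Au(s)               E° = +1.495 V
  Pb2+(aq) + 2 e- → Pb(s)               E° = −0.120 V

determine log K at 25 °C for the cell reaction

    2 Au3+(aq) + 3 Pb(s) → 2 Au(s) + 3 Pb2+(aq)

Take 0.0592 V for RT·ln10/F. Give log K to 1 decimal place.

log K = 163.7

The Au³⁺/Au couple is reduced (cathode); E°cell = +1.495 − (−0.120) = +1.615 V with n = 6.
At equilibrium E = 0, so log K = nE°cell / 0.0592 = (6)(+1.615) / 0.0592 = 163.7.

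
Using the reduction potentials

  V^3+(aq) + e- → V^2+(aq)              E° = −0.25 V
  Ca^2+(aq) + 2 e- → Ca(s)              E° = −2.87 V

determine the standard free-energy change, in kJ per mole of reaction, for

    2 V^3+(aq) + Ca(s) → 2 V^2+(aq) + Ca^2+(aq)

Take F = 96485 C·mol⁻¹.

−506 kJ/mol

In the reaction as written V^3+(aq) is reduced, so the V³⁺/V²⁺ couple is the cathode and Ca²⁺/Ca is the anode.
E°cell = −0.25 − (−2.87) = +2.62 V; balancing electrons gives n = 2.
ΔG° = −nFE°cell = −(2)(96485)(+2.62) J/mol = −506 kJ/mol.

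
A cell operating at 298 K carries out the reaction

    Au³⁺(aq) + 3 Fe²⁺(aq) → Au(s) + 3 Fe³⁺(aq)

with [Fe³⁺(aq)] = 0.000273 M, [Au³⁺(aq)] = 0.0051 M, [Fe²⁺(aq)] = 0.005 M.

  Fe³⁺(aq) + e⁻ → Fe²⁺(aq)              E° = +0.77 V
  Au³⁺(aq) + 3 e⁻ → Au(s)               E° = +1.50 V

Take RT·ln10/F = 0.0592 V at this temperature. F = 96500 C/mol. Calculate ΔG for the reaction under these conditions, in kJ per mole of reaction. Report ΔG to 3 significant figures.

−220 kJ/mol

The standard cell potential is +1.50 − (+0.77) = +0.73 V, with n = 3 electrons in the balanced equation.
Here Q = [Fe³⁺(aq)]^3 / ([Au³⁺(aq)]·[Fe²⁺(aq)]^3) = 0.0319 (log Q = −1.496), giving E = +0.73 − (0.0592/3)·(−1.496) = +0.7595 V.
Finally ΔG = −nFE = −(3)(96500 C/mol)(+0.7595 V) = −220 kJ/mol.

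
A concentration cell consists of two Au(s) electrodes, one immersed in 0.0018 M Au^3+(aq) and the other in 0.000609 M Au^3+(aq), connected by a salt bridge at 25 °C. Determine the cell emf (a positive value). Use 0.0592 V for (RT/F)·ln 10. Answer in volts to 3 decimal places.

0.009 V

For a concentration cell E°cell = 0, since both electrodes use the same couple.
The compartment with the higher Au^3+(aq) concentration (0.0018 M) acts as the cathode; ions are reduced there and produced at the dilute (0.000609 M) anode.
With n = 3, Ecell = −(0.0592/3)·log([dilute]/[conc]) = −(0.0592/3)·log(0.000609/0.0018) = +0.009 V.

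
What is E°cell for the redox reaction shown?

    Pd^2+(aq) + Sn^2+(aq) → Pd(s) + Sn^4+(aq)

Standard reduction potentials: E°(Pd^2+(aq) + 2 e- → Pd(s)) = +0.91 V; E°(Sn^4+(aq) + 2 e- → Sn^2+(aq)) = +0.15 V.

Pd^2+(aq) gains electrons, so the Pd²⁺/Pd couple is the cathode; the Sn⁴⁺/Sn²⁺ couple is the anode.
E°cell = E°(cathode) − E°(anode) = +0.91 − (+0.15) = +0.76 V.
The positive value indicates the reaction is spontaneous as written.

+0.76 V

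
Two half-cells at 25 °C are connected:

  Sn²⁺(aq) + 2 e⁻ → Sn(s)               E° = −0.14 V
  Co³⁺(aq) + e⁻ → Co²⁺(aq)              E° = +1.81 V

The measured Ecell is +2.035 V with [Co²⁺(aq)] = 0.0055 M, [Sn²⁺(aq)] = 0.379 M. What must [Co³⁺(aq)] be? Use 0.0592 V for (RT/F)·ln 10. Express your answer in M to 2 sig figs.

Co³⁺/Co²⁺ is the cathode (higher E°); E°cell = +1.81 − (−0.14) = +1.95 V with n = 2.
From the Nernst equation, log Q = n(E° − E)/0.0592 = 2·(+1.95 − (+2.035))/0.0592 = −2.872.
For 2 Co³⁺(aq) + Sn(s) → 2 Co²⁺(aq) + Sn²⁺(aq), the reaction quotient is Q = ([Co²⁺(aq)]^2·[Sn²⁺(aq)]) / [Co³⁺(aq)]^2.
Isolating [Co³⁺(aq)] in Q = 10^{−2.872} yields log [Co³⁺(aq)] = −1.034, i.e. 0.092 M.

0.092 M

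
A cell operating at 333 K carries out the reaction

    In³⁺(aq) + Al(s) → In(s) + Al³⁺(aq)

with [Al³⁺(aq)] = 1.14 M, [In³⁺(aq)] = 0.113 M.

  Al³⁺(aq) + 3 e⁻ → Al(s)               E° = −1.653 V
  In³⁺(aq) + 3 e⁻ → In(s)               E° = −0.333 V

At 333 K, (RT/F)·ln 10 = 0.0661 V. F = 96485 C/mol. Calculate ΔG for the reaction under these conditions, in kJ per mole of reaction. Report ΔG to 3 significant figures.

E°cell = −0.333 − (−1.653) = +1.320 V; the balanced reaction transfers n = 3 electrons.
The reaction quotient is [Al³⁺(aq)] / [In³⁺(aq)] = 10.1; by Nernst, E = +1.320 − (0.0661/3)(1.004) = +1.2979 V.
ΔG = −nFE = −(3)(96485)(+1.2979) J/mol = −376 kJ/mol.

−376 kJ/mol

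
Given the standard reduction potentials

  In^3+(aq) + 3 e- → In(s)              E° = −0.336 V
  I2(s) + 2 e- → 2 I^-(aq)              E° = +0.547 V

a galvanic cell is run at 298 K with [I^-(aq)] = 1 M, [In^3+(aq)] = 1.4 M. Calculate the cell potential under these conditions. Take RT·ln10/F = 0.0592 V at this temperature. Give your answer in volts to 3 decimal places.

The I₂/I⁻ couple has the more positive E°, so it is the cathode; In³⁺/In is the anode.
The standard potential is +0.547 − (−0.336) = +0.883 V and the balanced reaction transfers n = 6 electrons.
The balanced reaction is 3 I2(s) + 2 In(s) → 6 I^-(aq) + 2 In^3+(aq), so Q = [I^-(aq)]^6·[In^3+(aq)]^2 = 1.96 and log Q = 0.292.
Applying E = E° − (RT ln10/nF)·log Q gives +0.883 − (0.0592/6)(0.292) = +0.880 V.

+0.880 V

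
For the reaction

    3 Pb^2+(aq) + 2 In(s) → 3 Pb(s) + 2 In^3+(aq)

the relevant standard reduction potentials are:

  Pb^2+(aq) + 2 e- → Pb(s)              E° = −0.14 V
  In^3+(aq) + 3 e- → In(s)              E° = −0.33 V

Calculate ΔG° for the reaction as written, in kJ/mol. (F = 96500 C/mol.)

−110 kJ/mol

In the reaction as written Pb^2+(aq) is reduced, so the Pb²⁺/Pb couple is the cathode and In³⁺/In is the anode.
E°cell = −0.14 − (−0.33) = +0.19 V; balancing electrons gives n = 6.
ΔG° = −nFE°cell = −(6)(96500)(+0.19) J/mol = −110 kJ/mol.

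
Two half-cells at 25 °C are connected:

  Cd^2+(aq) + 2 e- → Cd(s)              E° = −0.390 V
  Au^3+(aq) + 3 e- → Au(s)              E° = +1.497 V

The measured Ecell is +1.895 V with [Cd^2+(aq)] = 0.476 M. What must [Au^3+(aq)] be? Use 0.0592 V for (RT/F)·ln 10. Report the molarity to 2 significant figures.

0.84 M

The Au³⁺/Au couple has the larger reduction potential, so it is the cathode: E°cell = +1.497 − (−0.390) = +1.887 V and n = 6.
Since E = E° − (0.0592/n)·log Q, log Q = n(E° − E)/0.0592 = −0.811.
Balancing electrons gives 2 Au^3+(aq) + 3 Cd(s) → 2 Au(s) + 3 Cd^2+(aq); thus Q = [Cd^2+(aq)]^3 / [Au^3+(aq)]^2.
Solving for the unknown gives log [Au^3+(aq)] = −0.078, so [Au^3+(aq)] ≈ 0.84 M.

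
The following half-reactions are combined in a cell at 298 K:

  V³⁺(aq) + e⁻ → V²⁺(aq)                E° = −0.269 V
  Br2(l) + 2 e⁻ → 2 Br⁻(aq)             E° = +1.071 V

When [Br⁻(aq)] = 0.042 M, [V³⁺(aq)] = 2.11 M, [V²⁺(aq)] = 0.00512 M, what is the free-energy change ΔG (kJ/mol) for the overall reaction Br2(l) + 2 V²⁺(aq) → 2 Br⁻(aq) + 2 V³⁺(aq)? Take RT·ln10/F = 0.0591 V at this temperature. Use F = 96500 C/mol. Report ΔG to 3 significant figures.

E°cell = +1.071 − (−0.269) = +1.340 V; the balanced reaction transfers n = 2 electrons.
Q = ([Br⁻(aq)]^2·[V³⁺(aq)]^2) / [V²⁺(aq)]^2 = 300, so log Q = 2.477 and E = +1.340 − (0.0591/2)(2.477) = +1.2668 V.
ΔG = −nFE = −(2)(96500)(+1.2668) J/mol = −244 kJ/mol.

−244 kJ/mol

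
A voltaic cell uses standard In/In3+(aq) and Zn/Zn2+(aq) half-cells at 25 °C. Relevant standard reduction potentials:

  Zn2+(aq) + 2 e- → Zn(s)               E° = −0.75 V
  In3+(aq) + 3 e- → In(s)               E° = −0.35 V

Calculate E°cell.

Of the two couples in this cell, the one with the more positive reduction potential is reduced at the cathode: here that is In³⁺/In (−0.35 V); Zn²⁺/Zn (−0.75 V) is the anode.
E°cell = E°(cathode) − E°(anode) = −0.35 − (−0.75) = +0.40 V.

+0.40 V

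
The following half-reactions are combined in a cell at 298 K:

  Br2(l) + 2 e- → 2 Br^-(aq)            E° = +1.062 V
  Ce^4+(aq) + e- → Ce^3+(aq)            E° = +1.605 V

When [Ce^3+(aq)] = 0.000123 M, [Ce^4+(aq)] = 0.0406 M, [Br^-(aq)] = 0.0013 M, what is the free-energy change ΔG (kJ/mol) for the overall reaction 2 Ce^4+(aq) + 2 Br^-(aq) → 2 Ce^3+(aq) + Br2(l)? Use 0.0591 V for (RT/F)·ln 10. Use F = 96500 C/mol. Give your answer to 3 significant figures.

−101 kJ/mol

With Ce⁴⁺/Ce³⁺ reduced at the cathode, E°cell = +1.605 − (+1.062) = +0.543 V and n = 2.
Here Q = [Ce^3+(aq)]^2 / ([Ce^4+(aq)]^2·[Br^-(aq)]^2) = 5.43 (log Q = 0.735), giving E = +0.543 − (0.0591/2)·(0.735) = +0.5213 V.
Finally ΔG = −nFE = −(2)(96500 C/mol)(+0.5213 V) = −101 kJ/mol.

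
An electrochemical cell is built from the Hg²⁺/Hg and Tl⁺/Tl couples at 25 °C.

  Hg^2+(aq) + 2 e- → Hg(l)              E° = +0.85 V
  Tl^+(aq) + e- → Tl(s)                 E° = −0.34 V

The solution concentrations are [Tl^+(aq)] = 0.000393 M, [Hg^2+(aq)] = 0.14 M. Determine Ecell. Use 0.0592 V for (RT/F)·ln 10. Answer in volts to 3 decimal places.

Since E°(Hg²⁺/Hg) > E°(Tl⁺/Tl), Hg²⁺/Hg serves as the cathode.
The standard potential is +0.85 − (−0.34) = +1.19 V and the balanced reaction transfers n = 2 electrons.
For the overall reaction Hg^2+(aq) + 2 Tl(s) → Hg(l) + 2 Tl^+(aq), Q = [Tl^+(aq)]^2 / [Hg^2+(aq)] = 1.1×10^−6, giving log Q = −5.957.
By the Nernst equation, E = +1.19 − (0.0592/2)·(−5.957) = +1.366 V.

+1.366 V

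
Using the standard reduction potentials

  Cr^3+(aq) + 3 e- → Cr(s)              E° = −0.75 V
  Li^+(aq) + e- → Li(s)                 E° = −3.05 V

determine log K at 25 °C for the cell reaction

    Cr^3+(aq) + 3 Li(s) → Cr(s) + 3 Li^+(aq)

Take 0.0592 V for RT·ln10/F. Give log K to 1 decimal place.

The Cr³⁺/Cr couple is reduced (cathode); E°cell = −0.75 − (−3.05) = +2.30 V with n = 3.
At equilibrium E = 0, so log K = nE°cell / 0.0592 = (3)(+2.30) / 0.0592 = 116.6.

log K = 116.6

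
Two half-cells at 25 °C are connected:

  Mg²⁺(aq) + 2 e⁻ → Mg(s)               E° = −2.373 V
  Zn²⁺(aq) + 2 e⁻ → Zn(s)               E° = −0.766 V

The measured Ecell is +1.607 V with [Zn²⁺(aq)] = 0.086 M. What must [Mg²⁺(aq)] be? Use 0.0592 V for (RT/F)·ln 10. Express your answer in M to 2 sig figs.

0.086 M

The Zn²⁺/Zn couple has the larger reduction potential, so it is the cathode: E°cell = −0.766 − (−2.373) = +1.607 V and n = 2.
Rearranging E = E° − (0.0592/n)·log Q gives log Q = 2(+1.607 − (+1.607))/0.0592 = 0.000.
For Zn²⁺(aq) + Mg(s) → Zn(s) + Mg²⁺(aq), the reaction quotient is Q = [Mg²⁺(aq)] / [Zn²⁺(aq)].
Solving for the unknown gives log [Mg²⁺(aq)] = −1.066, so [Mg²⁺(aq)] ≈ 0.086 M.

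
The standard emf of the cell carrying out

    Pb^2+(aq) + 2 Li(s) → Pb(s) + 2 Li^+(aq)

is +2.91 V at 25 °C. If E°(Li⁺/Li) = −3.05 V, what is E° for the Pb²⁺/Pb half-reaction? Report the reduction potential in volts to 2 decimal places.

−0.14 V

In the reaction as written the Pb²⁺/Pb couple is reduced (cathode) and Li⁺/Li is oxidized (anode), so E°cell = E°(Pb²⁺/Pb) − E°(Li⁺/Li).
E°(Pb²⁺/Pb) = E°cell + E°(anode) = +2.91 + (−3.05) = −0.14 V.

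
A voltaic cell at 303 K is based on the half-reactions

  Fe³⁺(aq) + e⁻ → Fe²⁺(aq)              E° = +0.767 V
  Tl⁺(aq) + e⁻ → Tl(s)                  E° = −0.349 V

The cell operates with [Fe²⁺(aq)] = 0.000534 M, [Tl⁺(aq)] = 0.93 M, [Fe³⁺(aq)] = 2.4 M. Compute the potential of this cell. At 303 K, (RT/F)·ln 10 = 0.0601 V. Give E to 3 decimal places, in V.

+1.337 V

Since E°(Fe³⁺/Fe²⁺) > E°(Tl⁺/Tl), Fe³⁺/Fe²⁺ serves as the cathode.
The standard potential is +0.767 − (−0.349) = +1.116 V and the balanced reaction transfers n = 1 electron.
Balancing gives Fe³⁺(aq) + Tl(s) → Fe²⁺(aq) + Tl⁺(aq); hence Q = ([Fe²⁺(aq)]·[Tl⁺(aq)]) / [Fe³⁺(aq)] = 0.000207 (log Q = −3.684).
E = E° − (0.0601/n)·log Q = +1.116 − (0.0601/1)(−3.684) = +1.337 V.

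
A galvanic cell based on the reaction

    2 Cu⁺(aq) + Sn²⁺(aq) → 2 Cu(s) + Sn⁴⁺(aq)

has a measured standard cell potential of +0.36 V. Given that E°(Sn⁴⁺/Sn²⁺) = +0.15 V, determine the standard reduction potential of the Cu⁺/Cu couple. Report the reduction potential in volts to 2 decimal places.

+0.51 V

In the reaction as written the Cu⁺/Cu couple is reduced (cathode) and Sn⁴⁺/Sn²⁺ is oxidized (anode), so E°cell = E°(Cu⁺/Cu) − E°(Sn⁴⁺/Sn²⁺).
E°(Cu⁺/Cu) = E°cell + E°(anode) = +0.36 + (+0.15) = +0.51 V.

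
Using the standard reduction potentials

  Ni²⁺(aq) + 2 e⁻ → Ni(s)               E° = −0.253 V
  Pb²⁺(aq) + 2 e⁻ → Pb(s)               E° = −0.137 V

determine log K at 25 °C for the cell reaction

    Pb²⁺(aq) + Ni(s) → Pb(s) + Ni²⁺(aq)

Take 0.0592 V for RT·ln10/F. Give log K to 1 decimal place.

The Pb²⁺/Pb couple is reduced (cathode); E°cell = −0.137 − (−0.253) = +0.116 V with n = 2.
At equilibrium E = 0, so log K = nE°cell / 0.0592 = (2)(+0.116) / 0.0592 = 3.9.

log K = 3.9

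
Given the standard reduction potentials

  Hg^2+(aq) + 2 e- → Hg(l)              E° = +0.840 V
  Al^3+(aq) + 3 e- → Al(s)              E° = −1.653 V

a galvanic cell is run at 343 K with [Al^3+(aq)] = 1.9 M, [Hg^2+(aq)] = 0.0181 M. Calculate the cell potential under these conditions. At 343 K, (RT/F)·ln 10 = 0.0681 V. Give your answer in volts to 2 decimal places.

The Hg²⁺/Hg couple has the more positive E°, so it is the cathode; Al³⁺/Al is the anode.
E°cell = +0.840 − (−1.653) = +2.493 V, with n = 6 electrons transferred.
The balanced reaction is 3 Hg^2+(aq) + 2 Al(s) → 3 Hg(l) + 2 Al^3+(aq), so Q = [Al^3+(aq)]^2 / [Hg^2+(aq)]^3 = 6.09×10^5 and log Q = 5.784.
By the Nernst equation, E = +2.493 − (0.0681/6)·(5.784) = +2.43 V.

+2.43 V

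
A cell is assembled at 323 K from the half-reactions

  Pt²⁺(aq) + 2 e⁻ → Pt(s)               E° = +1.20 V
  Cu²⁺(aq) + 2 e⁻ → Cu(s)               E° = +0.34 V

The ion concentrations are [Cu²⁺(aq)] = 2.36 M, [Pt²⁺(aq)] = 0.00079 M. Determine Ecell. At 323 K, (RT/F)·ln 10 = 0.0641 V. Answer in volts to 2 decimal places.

Pt²⁺/Pt is reduced (cathode, E° = +1.20 V) and Cu²⁺/Cu is oxidized (anode).
The standard potential is +1.20 − (+0.34) = +0.86 V and the balanced reaction transfers n = 2 electrons.
The balanced reaction is Pt²⁺(aq) + Cu(s) → Pt(s) + Cu²⁺(aq), so Q = [Cu²⁺(aq)] / [Pt²⁺(aq)] = 2.99×10^3 and log Q = 3.475.
Applying E = E° − (RT ln10/nF)·log Q gives +0.86 − (0.0641/2)(3.475) = +0.75 V.

+0.75 V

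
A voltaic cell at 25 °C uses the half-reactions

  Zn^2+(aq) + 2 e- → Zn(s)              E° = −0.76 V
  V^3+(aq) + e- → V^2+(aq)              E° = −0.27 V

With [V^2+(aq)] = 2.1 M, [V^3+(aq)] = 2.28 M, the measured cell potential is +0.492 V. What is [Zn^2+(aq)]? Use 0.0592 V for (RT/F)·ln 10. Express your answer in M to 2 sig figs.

1.0 M

V³⁺/V²⁺ is the cathode (higher E°); E°cell = −0.27 − (−0.76) = +0.49 V with n = 2.
Since E = E° − (0.0592/n)·log Q, log Q = n(E° − E)/0.0592 = −0.068.
For 2 V^3+(aq) + Zn(s) → 2 V^2+(aq) + Zn^2+(aq), the reaction quotient is Q = ([V^2+(aq)]^2·[Zn^2+(aq)]) / [V^3+(aq)]^2.
Substituting the known concentrations and solving, log [Zn^2+(aq)] = 0.003 and [Zn^2+(aq)] = 1.0 M.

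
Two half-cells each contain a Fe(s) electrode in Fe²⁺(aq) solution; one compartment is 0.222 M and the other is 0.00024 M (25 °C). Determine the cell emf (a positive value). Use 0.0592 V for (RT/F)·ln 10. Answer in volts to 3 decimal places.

0.088 V

For a concentration cell E°cell = 0, since both electrodes use the same couple.
The compartment with the higher Fe²⁺(aq) concentration (0.222 M) acts as the cathode; ions are reduced there and produced at the dilute (0.00024 M) anode.
With n = 2, Ecell = −(0.0592/2)·log([dilute]/[conc]) = −(0.0592/2)·log(0.00024/0.222) = +0.088 V.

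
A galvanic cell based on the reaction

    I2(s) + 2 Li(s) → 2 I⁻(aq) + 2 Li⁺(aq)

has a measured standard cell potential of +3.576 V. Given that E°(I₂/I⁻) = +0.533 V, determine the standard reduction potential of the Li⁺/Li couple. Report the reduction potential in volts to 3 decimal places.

−3.043 V

In the reaction as written the I₂/I⁻ couple is reduced (cathode) and Li⁺/Li is oxidized (anode), so E°cell = E°(I₂/I⁻) − E°(Li⁺/Li).
E°(Li⁺/Li) = E°(cathode) − E°cell = +0.533 − (+3.576) = −3.043 V.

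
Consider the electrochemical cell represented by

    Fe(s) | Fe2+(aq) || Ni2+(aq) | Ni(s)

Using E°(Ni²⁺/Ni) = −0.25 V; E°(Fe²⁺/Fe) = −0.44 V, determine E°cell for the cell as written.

+0.19 V

By convention the left-hand electrode in cell notation is the anode (oxidation) and the right-hand electrode is the cathode (reduction).
E°cell = E°(right) − E°(left) = −0.25 − (−0.44) = +0.19 V.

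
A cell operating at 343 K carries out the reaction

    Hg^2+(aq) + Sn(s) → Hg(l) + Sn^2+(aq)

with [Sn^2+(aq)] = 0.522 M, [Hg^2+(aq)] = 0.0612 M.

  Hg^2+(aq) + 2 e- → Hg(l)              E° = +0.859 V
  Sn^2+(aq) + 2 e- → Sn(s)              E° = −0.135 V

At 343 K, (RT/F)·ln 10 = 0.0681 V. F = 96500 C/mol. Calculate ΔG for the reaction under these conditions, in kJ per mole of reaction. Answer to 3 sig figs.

−186 kJ/mol

With Hg²⁺/Hg reduced at the cathode, E°cell = +0.859 − (−0.135) = +0.994 V and n = 2.
Q = [Sn^2+(aq)] / [Hg^2+(aq)] = 8.53, so log Q = 0.931 and E = +0.994 − (0.0681/2)(0.931) = +0.9623 V.
ΔG = −nFE = −(2)(96500)(+0.9623) J/mol = −186 kJ/mol.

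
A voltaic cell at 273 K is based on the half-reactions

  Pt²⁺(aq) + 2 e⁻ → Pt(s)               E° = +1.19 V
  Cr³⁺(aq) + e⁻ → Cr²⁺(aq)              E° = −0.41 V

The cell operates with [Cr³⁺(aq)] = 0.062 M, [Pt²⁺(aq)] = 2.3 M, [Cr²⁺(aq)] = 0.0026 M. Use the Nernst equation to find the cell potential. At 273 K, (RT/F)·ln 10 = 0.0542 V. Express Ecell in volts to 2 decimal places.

+1.54 V

The Pt²⁺/Pt couple has the more positive E°, so it is the cathode; Cr³⁺/Cr²⁺ is the anode.
E°cell = +1.19 − (−0.41) = +1.60 V, with n = 2 electrons transferred.
For the overall reaction Pt²⁺(aq) + 2 Cr²⁺(aq) → Pt(s) + 2 Cr³⁺(aq), Q = [Cr³⁺(aq)]^2 / ([Pt²⁺(aq)]·[Cr²⁺(aq)]^2) = 247, giving log Q = 2.393.
E = E° − (0.0542/n)·log Q = +1.60 − (0.0542/2)(2.393) = +1.54 V.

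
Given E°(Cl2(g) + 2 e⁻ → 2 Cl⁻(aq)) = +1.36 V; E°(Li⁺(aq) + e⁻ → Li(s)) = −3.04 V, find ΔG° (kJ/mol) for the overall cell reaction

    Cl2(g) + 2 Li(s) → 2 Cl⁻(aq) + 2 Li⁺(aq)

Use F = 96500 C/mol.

In the reaction as written Cl2(g) is reduced, so the Cl₂/Cl⁻ couple is the cathode and Li⁺/Li is the anode.
E°cell = +1.36 − (−3.04) = +4.40 V; balancing electrons gives n = 2.
ΔG° = −nFE°cell = −(2)(96500)(+4.40) J/mol = −849 kJ/mol.

−849 kJ/mol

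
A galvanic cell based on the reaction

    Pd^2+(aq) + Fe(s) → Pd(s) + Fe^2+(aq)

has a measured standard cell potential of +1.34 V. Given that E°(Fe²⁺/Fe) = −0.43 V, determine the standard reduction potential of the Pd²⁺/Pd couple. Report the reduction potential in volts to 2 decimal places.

+0.91 V

In the reaction as written the Pd²⁺/Pd couple is reduced (cathode) and Fe²⁺/Fe is oxidized (anode), so E°cell = E°(Pd²⁺/Pd) − E°(Fe²⁺/Fe).
E°(Pd²⁺/Pd) = E°cell + E°(anode) = +1.34 + (−0.43) = +0.91 V.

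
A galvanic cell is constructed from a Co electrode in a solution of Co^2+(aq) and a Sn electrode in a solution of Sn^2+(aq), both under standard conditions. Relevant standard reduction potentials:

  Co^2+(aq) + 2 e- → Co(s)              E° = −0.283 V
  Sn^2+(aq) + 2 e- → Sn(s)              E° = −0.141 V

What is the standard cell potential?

Of the two couples in this cell, the one with the more positive reduction potential is reduced at the cathode: here that is Sn²⁺/Sn (−0.141 V); Co²⁺/Co (−0.283 V) is the anode.
E°cell = E°(cathode) − E°(anode) = −0.141 − (−0.283) = +0.142 V.

+0.142 V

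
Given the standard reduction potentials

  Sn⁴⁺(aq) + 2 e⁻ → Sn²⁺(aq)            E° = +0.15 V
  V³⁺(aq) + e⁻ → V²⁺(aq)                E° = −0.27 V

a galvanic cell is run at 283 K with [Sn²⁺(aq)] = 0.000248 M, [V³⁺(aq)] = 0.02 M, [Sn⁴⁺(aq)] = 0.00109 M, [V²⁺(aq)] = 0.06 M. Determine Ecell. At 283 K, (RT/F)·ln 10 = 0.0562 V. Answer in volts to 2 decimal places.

+0.46 V

Sn⁴⁺/Sn²⁺ is reduced (cathode, E° = +0.15 V) and V³⁺/V²⁺ is oxidized (anode).
The standard potential is +0.15 − (−0.27) = +0.42 V and the balanced reaction transfers n = 2 electrons.
The balanced reaction is Sn⁴⁺(aq) + 2 V²⁺(aq) → Sn²⁺(aq) + 2 V³⁺(aq), so Q = ([Sn²⁺(aq)]·[V³⁺(aq)]^2) / ([Sn⁴⁺(aq)]·[V²⁺(aq)]^2) = 0.0253 and log Q = −1.597.
By the Nernst equation, E = +0.42 − (0.0562/2)·(−1.597) = +0.46 V.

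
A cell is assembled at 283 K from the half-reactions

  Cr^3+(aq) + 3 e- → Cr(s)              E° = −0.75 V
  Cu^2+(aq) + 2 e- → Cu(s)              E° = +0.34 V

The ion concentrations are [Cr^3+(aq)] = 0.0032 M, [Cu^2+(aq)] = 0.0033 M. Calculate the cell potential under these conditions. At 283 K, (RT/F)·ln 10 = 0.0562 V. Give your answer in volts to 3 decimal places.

Since E°(Cu²⁺/Cu) > E°(Cr³⁺/Cr), Cu²⁺/Cu serves as the cathode.
The standard potential is +0.34 − (−0.75) = +1.09 V and the balanced reaction transfers n = 6 electrons.
Balancing gives 3 Cu^2+(aq) + 2 Cr(s) → 3 Cu(s) + 2 Cr^3+(aq); hence Q = [Cr^3+(aq)]^2 / [Cu^2+(aq)]^3 = 285 (log Q = 2.455).
Applying E = E° − (RT ln10/nF)·log Q gives +1.09 − (0.0562/6)(2.455) = +1.067 V.

+1.067 V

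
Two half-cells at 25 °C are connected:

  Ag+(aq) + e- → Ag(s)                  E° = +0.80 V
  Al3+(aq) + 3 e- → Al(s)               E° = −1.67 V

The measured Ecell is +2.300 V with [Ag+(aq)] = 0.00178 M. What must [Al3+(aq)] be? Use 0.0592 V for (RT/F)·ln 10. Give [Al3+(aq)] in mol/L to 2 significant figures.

With Ag⁺/Ag at the cathode and Al³⁺/Al at the anode, E°cell = +0.80 − (−1.67) = +2.47 V (n = 3).
Since E = E° − (0.0592/n)·log Q, log Q = n(E° − E)/0.0592 = 8.615.
Balancing electrons gives 3 Ag+(aq) + Al(s) → 3 Ag(s) + Al3+(aq); thus Q = [Al3+(aq)] / [Ag+(aq)]^3.
Solving for the unknown gives log [Al3+(aq)] = 0.366, so [Al3+(aq)] ≈ 2.3 M.

2.3 M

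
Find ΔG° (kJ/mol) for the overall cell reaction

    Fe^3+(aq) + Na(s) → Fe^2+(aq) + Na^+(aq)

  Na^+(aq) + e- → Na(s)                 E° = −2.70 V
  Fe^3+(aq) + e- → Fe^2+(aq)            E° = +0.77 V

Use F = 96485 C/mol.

In the reaction as written Fe^3+(aq) is reduced, so the Fe³⁺/Fe²⁺ couple is the cathode and Na⁺/Na is the anode.
E°cell = +0.77 − (−2.70) = +3.47 V; balancing electrons gives n = 1.
ΔG° = −nFE°cell = −(1)(96485)(+3.47) J/mol = −335 kJ/mol.

−335 kJ/mol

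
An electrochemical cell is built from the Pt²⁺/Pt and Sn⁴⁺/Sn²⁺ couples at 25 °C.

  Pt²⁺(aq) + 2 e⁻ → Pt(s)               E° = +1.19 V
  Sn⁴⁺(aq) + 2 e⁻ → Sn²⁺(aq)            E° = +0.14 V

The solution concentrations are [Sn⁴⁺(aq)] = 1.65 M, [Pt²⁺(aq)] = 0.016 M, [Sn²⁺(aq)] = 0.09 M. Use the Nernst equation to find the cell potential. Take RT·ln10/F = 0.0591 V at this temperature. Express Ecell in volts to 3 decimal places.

+0.960 V

Pt²⁺/Pt is reduced (cathode, E° = +1.19 V) and Sn⁴⁺/Sn²⁺ is oxidized (anode).
E°cell = E°cat − E°an = +1.19 − (+0.14) = +1.05 V; n = 2.
Balancing gives Pt²⁺(aq) + Sn²⁺(aq) → Pt(s) + Sn⁴⁺(aq); hence Q = [Sn⁴⁺(aq)] / ([Pt²⁺(aq)]·[Sn²⁺(aq)]) = 1.15×10^3 (log Q = 3.059).
By the Nernst equation, E = +1.05 − (0.0591/2)·(3.059) = +0.960 V.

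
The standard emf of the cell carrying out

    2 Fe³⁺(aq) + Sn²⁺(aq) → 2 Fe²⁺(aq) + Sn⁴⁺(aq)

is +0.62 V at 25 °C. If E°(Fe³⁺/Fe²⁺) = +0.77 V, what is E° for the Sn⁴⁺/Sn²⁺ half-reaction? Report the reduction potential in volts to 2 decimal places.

In the reaction as written the Fe³⁺/Fe²⁺ couple is reduced (cathode) and Sn⁴⁺/Sn²⁺ is oxidized (anode), so E°cell = E°(Fe³⁺/Fe²⁺) − E°(Sn⁴⁺/Sn²⁺).
E°(Sn⁴⁺/Sn²⁺) = E°(cathode) − E°cell = +0.77 − (+0.62) = +0.15 V.

+0.15 V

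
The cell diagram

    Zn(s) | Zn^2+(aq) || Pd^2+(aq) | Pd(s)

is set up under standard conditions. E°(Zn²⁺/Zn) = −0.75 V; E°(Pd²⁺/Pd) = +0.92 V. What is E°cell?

+1.67 V

By convention the left-hand electrode in cell notation is the anode (oxidation) and the right-hand electrode is the cathode (reduction).
E°cell = E°(right) − E°(left) = +0.92 − (−0.75) = +1.67 V.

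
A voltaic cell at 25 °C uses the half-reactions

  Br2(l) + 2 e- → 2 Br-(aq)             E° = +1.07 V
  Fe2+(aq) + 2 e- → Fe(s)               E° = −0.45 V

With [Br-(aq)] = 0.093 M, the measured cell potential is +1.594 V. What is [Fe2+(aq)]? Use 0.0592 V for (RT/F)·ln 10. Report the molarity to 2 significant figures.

0.37 M

Br₂/Br⁻ is the cathode (higher E°); E°cell = +1.07 − (−0.45) = +1.52 V with n = 2.
Since E = E° − (0.0592/n)·log Q, log Q = n(E° − E)/0.0592 = −2.500.
The balanced reaction is Br2(l) + Fe(s) → 2 Br-(aq) + Fe2+(aq), so Q = [Br-(aq)]^2·[Fe2+(aq)].
Substituting the known concentrations and solving, log [Fe2+(aq)] = −0.437 and [Fe2+(aq)] = 0.37 M.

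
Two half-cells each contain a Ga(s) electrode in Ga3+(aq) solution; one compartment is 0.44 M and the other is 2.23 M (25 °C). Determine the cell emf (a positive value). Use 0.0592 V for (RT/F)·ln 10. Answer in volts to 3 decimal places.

0.014 V

For a concentration cell E°cell = 0, since both electrodes use the same couple.
The compartment with the higher Ga3+(aq) concentration (2.23 M) acts as the cathode; ions are reduced there and produced at the dilute (0.44 M) anode.
With n = 3, Ecell = −(0.0592/3)·log([dilute]/[conc]) = −(0.0592/3)·log(0.44/2.23) = +0.014 V.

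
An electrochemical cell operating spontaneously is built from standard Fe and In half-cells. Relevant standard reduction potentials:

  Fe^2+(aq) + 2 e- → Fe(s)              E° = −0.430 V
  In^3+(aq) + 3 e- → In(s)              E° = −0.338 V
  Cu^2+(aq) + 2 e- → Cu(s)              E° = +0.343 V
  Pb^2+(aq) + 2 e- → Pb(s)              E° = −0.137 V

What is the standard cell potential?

Of the two couples in this cell, the one with the more positive reduction potential is reduced at the cathode: here that is In³⁺/In (−0.338 V); Fe²⁺/Fe (−0.430 V) is the anode.
E°cell = E°(cathode) − E°(anode) = −0.338 − (−0.430) = +0.092 V.

+0.092 V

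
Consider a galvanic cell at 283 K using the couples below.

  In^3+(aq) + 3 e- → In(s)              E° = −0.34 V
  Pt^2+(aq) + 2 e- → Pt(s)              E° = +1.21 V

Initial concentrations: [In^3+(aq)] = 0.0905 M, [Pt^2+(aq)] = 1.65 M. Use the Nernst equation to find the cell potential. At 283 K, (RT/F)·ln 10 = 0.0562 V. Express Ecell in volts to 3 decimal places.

Pt²⁺/Pt is reduced (cathode, E° = +1.21 V) and In³⁺/In is oxidized (anode).
E°cell = E°cat − E°an = +1.21 − (−0.34) = +1.55 V; n = 6.
Balancing gives 3 Pt^2+(aq) + 2 In(s) → 3 Pt(s) + 2 In^3+(aq); hence Q = [In^3+(aq)]^2 / [Pt^2+(aq)]^3 = 0.00182 (log Q = −2.739).
E = E° − (0.0562/n)·log Q = +1.55 − (0.0562/6)(−2.739) = +1.576 V.

+1.576 V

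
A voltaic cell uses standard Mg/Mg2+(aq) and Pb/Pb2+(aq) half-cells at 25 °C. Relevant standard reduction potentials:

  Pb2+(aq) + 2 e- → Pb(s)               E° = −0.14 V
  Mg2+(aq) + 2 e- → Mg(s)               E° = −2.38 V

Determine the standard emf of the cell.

+2.24 V

The Pb²⁺/Pb couple has the higher E°, so Pb ion is reduced (cathode) and Mg is oxidized (anode).
E°cell = E°(cathode) − E°(anode) = −0.14 − (−2.38) = +2.24 V.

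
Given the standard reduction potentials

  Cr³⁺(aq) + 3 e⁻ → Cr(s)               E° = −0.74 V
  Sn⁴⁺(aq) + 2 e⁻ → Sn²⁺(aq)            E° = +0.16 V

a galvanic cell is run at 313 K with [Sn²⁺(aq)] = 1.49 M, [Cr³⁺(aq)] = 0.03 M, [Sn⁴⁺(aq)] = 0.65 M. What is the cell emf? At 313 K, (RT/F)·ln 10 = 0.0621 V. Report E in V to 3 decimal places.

+0.920 V

Sn⁴⁺/Sn²⁺ is reduced (cathode, E° = +0.16 V) and Cr³⁺/Cr is oxidized (anode).
E°cell = +0.16 − (−0.74) = +0.90 V, with n = 6 electrons transferred.
For the overall reaction 3 Sn⁴⁺(aq) + 2 Cr(s) → 3 Sn²⁺(aq) + 2 Cr³⁺(aq), Q = ([Sn²⁺(aq)]^3·[Cr³⁺(aq)]^2) / [Sn⁴⁺(aq)]^3 = 0.0108, giving log Q = −1.965.
E = E° − (0.0621/n)·log Q = +0.90 − (0.0621/6)(−1.965) = +0.920 V.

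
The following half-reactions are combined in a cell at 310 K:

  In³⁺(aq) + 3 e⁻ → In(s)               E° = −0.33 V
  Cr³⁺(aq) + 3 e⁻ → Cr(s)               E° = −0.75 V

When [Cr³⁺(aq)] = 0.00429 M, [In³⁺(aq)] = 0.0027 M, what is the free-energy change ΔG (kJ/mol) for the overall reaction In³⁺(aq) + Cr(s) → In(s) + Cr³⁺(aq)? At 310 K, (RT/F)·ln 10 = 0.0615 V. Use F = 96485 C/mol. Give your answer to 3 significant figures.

The standard cell potential is −0.33 − (−0.75) = +0.42 V, with n = 3 electrons in the balanced equation.
The reaction quotient is [Cr³⁺(aq)] / [In³⁺(aq)] = 1.59; by Nernst, E = +0.42 − (0.0615/3)(0.201) = +0.4159 V.
Finally ΔG = −nFE = −(3)(96485 C/mol)(+0.4159 V) = −120 kJ/mol.

−120 kJ/mol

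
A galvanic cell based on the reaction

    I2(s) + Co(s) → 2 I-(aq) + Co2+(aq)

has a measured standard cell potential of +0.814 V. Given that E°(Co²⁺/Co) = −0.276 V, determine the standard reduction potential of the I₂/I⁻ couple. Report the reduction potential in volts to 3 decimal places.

+0.538 V

In the reaction as written the I₂/I⁻ couple is reduced (cathode) and Co²⁺/Co is oxidized (anode), so E°cell = E°(I₂/I⁻) − E°(Co²⁺/Co).
E°(I₂/I⁻) = E°cell + E°(anode) = +0.814 + (−0.276) = +0.538 V.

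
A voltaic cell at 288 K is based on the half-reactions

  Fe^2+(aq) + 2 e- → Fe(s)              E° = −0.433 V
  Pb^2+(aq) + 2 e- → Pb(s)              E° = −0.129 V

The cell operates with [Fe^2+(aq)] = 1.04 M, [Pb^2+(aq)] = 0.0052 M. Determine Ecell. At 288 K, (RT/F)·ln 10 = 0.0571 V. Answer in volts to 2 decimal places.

+0.24 V

Pb²⁺/Pb is reduced (cathode, E° = −0.129 V) and Fe²⁺/Fe is oxidized (anode).
E°cell = −0.129 − (−0.433) = +0.304 V, with n = 2 electrons transferred.
The balanced reaction is Pb^2+(aq) + Fe(s) → Pb(s) + Fe^2+(aq), so Q = [Fe^2+(aq)] / [Pb^2+(aq)] = 200 and log Q = 2.301.
By the Nernst equation, E = +0.304 − (0.0571/2)·(2.301) = +0.24 V.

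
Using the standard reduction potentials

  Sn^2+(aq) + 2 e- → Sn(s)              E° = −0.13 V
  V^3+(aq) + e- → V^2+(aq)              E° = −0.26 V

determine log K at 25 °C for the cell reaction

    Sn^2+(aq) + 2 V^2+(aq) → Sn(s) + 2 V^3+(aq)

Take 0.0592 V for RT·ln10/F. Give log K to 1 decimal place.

The Sn²⁺/Sn couple is reduced (cathode); E°cell = −0.13 − (−0.26) = +0.13 V with n = 2.
At equilibrium E = 0, so log K = nE°cell / 0.0592 = (2)(+0.13) / 0.0592 = 4.4.

log K = 4.4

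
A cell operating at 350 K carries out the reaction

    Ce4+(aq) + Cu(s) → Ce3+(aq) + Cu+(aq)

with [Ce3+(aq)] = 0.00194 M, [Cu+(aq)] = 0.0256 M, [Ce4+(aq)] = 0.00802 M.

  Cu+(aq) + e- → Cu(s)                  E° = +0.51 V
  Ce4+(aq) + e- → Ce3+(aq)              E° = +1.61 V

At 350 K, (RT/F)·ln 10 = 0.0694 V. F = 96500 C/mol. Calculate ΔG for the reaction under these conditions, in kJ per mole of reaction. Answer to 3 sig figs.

−121 kJ/mol

The standard cell potential is +1.61 − (+0.51) = +1.10 V, with n = 1 electron in the balanced equation.
Q = ([Ce3+(aq)]·[Cu+(aq)]) / [Ce4+(aq)] = 0.00619, so log Q = −2.208 and E = +1.10 − (0.0694/1)(−2.208) = +1.2532 V.
Then ΔG = −nFE = −1 × 96500 × +1.2532 J/mol = −121 kJ/mol.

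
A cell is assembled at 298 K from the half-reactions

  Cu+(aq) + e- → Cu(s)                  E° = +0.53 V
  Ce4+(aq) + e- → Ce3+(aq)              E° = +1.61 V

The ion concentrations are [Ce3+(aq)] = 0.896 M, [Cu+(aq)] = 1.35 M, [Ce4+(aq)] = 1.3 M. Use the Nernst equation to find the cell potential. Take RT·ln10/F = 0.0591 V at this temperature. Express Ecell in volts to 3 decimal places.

+1.082 V

The Ce⁴⁺/Ce³⁺ couple has the more positive E°, so it is the cathode; Cu⁺/Cu is the anode.
E°cell = +1.61 − (+0.53) = +1.08 V, with n = 1 electron transferred.
Balancing gives Ce4+(aq) + Cu(s) → Ce3+(aq) + Cu+(aq); hence Q = ([Ce3+(aq)]·[Cu+(aq)]) / [Ce4+(aq)] = 0.93 (log Q = −0.031).
By the Nernst equation, E = +1.08 − (0.0591/1)·(−0.031) = +1.082 V.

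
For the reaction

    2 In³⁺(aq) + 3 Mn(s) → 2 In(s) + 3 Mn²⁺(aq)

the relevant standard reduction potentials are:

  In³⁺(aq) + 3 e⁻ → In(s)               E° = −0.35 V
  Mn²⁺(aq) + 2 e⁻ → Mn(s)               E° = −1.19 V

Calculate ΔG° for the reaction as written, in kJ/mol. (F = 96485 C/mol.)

In the reaction as written In³⁺(aq) is reduced, so the In³⁺/In couple is the cathode and Mn²⁺/Mn is the anode.
E°cell = −0.35 − (−1.19) = +0.84 V; balancing electrons gives n = 6.
ΔG° = −nFE°cell = −(6)(96485)(+0.84) J/mol = −486 kJ/mol.

−486 kJ/mol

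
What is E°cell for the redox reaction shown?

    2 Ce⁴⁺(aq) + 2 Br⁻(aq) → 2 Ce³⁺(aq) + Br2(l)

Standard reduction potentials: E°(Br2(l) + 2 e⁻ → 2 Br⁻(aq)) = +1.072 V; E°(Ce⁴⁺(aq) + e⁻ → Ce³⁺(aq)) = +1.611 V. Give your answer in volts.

+0.539 V

Ce⁴⁺(aq) gains electrons, so the Ce⁴⁺/Ce³⁺ couple is the cathode; the Br₂/Br⁻ couple is the anode.
E°cell = E°(cathode) − E°(anode) = +1.611 − (+1.072) = +0.539 V.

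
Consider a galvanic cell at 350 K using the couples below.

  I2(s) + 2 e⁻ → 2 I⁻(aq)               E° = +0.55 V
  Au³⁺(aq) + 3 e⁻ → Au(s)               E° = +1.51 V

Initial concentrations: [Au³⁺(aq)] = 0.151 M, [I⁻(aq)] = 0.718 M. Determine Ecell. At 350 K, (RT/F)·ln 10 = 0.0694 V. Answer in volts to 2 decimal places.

The Au³⁺/Au couple has the more positive E°, so it is the cathode; I₂/I⁻ is the anode.
The standard potential is +1.51 − (+0.55) = +0.96 V and the balanced reaction transfers n = 6 electrons.
The balanced reaction is 2 Au³⁺(aq) + 6 I⁻(aq) → 2 Au(s) + 3 I2(s), so Q = 1 / ([Au³⁺(aq)]^2·[I⁻(aq)]^6) = 320 and log Q = 2.505.
E = E° − (0.0694/n)·log Q = +0.96 − (0.0694/6)(2.505) = +0.93 V.

+0.93 V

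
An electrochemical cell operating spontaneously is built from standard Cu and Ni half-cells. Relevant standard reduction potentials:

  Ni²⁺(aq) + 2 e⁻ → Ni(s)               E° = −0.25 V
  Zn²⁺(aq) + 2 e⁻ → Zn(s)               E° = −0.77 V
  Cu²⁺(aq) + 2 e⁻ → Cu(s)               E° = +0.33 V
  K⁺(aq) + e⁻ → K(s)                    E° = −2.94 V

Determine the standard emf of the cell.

Of the two couples in this cell, the one with the more positive reduction potential is reduced at the cathode: here that is Cu²⁺/Cu (+0.33 V); Ni²⁺/Ni (−0.25 V) is the anode.
E°cell = E°(cathode) − E°(anode) = +0.33 − (−0.25) = +0.58 V.

+0.58 V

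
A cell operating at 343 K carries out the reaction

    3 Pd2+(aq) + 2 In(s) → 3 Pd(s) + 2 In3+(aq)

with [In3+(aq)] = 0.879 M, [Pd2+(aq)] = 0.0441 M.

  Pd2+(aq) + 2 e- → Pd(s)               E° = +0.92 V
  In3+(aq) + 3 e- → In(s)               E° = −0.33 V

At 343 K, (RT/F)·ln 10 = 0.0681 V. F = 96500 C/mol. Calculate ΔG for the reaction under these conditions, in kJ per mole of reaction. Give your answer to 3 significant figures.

−698 kJ/mol

E°cell = +0.92 − (−0.33) = +1.25 V; the balanced reaction transfers n = 6 electrons.
Here Q = [In3+(aq)]^2 / [Pd2+(aq)]^3 = 9.01×10^3 (log Q = 3.955), giving E = +1.25 − (0.0681/6)·(3.955) = +1.2051 V.
Then ΔG = −nFE = −6 × 96500 × +1.2051 J/mol = −698 kJ/mol.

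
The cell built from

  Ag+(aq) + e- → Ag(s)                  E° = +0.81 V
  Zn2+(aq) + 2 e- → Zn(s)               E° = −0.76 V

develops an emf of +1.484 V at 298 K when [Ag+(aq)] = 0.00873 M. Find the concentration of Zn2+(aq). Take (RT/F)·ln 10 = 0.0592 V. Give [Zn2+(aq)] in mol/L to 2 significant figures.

With Ag⁺/Ag at the cathode and Zn²⁺/Zn at the anode, E°cell = +0.81 − (−0.76) = +1.57 V (n = 2).
From the Nernst equation, log Q = n(E° − E)/0.0592 = 2·(+1.57 − (+1.484))/0.0592 = 2.905.
For 2 Ag+(aq) + Zn(s) → 2 Ag(s) + Zn2+(aq), the reaction quotient is Q = [Zn2+(aq)] / [Ag+(aq)]^2.
Isolating [Zn2+(aq)] in Q = 10^{2.905} yields log [Zn2+(aq)] = −1.213, i.e. 0.061 M.

0.061 M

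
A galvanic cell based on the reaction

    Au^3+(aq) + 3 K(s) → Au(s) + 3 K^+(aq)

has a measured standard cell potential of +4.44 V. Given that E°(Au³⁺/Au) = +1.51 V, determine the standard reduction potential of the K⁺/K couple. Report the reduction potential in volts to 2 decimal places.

In the reaction as written the Au³⁺/Au couple is reduced (cathode) and K⁺/K is oxidized (anode), so E°cell = E°(Au³⁺/Au) − E°(K⁺/K).
E°(K⁺/K) = E°(cathode) − E°cell = +1.51 − (+4.44) = −2.93 V.

−2.93 V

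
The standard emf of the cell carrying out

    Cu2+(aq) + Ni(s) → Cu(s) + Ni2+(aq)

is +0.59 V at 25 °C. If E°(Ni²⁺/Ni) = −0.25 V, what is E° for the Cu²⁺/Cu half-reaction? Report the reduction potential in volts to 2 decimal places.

+0.34 V

In the reaction as written the Cu²⁺/Cu couple is reduced (cathode) and Ni²⁺/Ni is oxidized (anode), so E°cell = E°(Cu²⁺/Cu) − E°(Ni²⁺/Ni).
E°(Cu²⁺/Cu) = E°cell + E°(anode) = +0.59 + (−0.25) = +0.34 V.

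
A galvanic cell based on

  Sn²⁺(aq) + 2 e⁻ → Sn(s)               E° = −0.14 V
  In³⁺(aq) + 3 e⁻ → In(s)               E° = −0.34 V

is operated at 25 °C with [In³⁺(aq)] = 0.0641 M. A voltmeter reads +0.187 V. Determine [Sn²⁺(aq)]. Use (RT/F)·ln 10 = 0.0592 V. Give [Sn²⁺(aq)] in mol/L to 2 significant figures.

0.058 M

The Sn²⁺/Sn couple has the larger reduction potential, so it is the cathode: E°cell = −0.14 − (−0.34) = +0.20 V and n = 6.
Rearranging E = E° − (0.0592/n)·log Q gives log Q = 6(+0.20 − (+0.187))/0.0592 = 1.318.
The balanced reaction is 3 Sn²⁺(aq) + 2 In(s) → 3 Sn(s) + 2 In³⁺(aq), so Q = [In³⁺(aq)]^2 / [Sn²⁺(aq)]^3.
Substituting the known concentrations and solving, log [Sn²⁺(aq)] = −1.235 and [Sn²⁺(aq)] = 0.058 M.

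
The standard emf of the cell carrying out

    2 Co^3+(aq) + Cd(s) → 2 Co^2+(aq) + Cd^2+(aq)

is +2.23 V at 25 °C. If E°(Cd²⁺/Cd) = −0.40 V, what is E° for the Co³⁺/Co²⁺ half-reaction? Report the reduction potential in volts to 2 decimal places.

In the reaction as written the Co³⁺/Co²⁺ couple is reduced (cathode) and Cd²⁺/Cd is oxidized (anode), so E°cell = E°(Co³⁺/Co²⁺) − E°(Cd²⁺/Cd).
E°(Co³⁺/Co²⁺) = E°cell + E°(anode) = +2.23 + (−0.40) = +1.83 V.

+1.83 V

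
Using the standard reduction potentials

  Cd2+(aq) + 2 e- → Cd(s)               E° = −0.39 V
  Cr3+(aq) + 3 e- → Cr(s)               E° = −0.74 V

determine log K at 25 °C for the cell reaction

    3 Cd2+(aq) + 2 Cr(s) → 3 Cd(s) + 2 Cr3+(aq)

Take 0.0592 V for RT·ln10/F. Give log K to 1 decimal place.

The Cd²⁺/Cd couple is reduced (cathode); E°cell = −0.39 − (−0.74) = +0.35 V with n = 6.
At equilibrium E = 0, so log K = nE°cell / 0.0592 = (6)(+0.35) / 0.0592 = 35.5.

log K = 35.5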